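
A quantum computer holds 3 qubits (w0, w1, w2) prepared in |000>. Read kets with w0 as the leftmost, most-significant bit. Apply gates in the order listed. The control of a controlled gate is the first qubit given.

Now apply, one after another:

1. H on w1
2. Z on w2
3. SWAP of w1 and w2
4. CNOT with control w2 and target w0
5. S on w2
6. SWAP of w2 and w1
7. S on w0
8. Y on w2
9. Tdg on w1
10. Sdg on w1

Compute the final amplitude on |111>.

The amplitude on |111> is sqrt(2)*exp(3*I*pi/4)/2.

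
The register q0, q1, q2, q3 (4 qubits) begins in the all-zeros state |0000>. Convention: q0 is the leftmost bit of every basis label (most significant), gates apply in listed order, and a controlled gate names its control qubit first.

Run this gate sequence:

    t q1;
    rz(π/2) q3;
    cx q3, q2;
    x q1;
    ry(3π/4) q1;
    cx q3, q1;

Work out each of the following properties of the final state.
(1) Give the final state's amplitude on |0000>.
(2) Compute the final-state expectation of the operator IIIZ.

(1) The amplitude on |0000> is sqrt(sqrt(2) + 2)*exp(3*I*pi/4)/2.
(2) The observable IIIZ averages to 1.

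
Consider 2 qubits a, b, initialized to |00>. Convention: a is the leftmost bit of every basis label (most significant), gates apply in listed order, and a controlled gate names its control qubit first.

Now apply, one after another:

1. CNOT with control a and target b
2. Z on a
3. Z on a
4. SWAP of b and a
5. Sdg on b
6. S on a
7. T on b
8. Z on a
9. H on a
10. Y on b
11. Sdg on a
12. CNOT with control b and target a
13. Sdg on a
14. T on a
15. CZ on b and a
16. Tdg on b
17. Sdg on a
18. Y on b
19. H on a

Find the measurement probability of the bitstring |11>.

A full measurement returns |11> with probability 0.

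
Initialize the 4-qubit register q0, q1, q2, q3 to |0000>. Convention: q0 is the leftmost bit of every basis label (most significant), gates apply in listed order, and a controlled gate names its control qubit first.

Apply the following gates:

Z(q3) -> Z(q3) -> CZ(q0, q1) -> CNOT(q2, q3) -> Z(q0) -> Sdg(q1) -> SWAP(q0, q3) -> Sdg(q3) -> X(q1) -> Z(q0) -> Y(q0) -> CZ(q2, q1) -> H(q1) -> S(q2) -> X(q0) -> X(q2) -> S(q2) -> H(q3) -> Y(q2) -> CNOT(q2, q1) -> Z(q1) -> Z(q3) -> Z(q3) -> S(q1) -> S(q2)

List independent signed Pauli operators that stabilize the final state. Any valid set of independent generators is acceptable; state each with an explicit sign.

The final state is stabilized by the group generated by +IYII, +IIIX, +ZIII, +IIZI; other independent generating sets are equally valid.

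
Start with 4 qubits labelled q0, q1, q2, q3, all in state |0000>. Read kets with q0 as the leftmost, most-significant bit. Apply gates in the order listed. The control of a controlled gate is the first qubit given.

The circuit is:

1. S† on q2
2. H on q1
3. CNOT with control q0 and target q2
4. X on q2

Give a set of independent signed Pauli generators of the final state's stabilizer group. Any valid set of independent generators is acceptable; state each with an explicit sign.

The stabilizer group can be generated by +IXII, +ZIII, -IIZI, +IIIZ, among other valid generating sets.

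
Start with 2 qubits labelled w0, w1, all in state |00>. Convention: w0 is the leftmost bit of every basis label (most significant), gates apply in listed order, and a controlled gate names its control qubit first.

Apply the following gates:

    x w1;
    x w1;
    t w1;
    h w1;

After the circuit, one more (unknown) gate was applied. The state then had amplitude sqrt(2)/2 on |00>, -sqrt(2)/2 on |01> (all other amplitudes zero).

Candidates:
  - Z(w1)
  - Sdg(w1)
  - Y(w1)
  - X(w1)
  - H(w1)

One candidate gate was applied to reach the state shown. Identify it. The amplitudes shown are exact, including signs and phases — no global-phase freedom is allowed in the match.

The applied gate was Z(w1). Key observation: gates 1-2 undo each other exactly, leaving only the rest of the circuit to track.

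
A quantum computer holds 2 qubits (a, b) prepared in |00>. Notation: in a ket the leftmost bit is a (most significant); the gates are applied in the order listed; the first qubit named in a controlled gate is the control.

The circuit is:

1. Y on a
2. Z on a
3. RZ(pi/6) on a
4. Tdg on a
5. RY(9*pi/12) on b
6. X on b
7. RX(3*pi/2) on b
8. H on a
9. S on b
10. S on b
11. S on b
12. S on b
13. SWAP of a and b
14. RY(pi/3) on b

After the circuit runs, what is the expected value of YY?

In the final state, YY has expectation 0. Key observation: gates 9-12 undo each other exactly, leaving only the rest of the circuit to track.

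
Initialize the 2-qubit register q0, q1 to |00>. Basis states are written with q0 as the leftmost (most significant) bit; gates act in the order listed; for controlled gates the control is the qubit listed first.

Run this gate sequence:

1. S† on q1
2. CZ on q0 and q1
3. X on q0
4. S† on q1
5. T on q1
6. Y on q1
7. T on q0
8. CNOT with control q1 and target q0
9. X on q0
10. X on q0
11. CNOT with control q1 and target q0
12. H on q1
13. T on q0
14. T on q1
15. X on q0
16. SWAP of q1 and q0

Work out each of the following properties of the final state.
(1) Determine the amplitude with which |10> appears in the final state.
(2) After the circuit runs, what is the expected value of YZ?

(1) |10> carries amplitude sqrt(2)*exp(I*pi/4)/2 in the final state. Key observation: the block from step 8 through step 11 cancels to the identity and can be dropped.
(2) In the final state, YZ has expectation -sqrt(2)/2.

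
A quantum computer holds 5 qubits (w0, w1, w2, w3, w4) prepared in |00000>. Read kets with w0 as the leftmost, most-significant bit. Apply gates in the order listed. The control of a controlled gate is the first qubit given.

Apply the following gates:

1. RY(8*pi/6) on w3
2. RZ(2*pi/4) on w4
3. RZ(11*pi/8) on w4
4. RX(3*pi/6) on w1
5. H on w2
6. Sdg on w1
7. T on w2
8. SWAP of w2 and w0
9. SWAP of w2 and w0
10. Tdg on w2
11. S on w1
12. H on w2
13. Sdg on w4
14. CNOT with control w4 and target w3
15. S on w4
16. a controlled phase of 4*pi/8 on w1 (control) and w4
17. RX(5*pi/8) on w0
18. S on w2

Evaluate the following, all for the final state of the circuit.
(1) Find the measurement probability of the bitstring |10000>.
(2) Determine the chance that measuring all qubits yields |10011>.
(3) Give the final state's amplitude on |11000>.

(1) A full measurement returns |10000> with probability sqrt(2 - sqrt(2))/32 + 1/16.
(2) A full measurement returns |10011> with probability 0.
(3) The amplitude on |11000> is -sqrt(2)*exp(I*pi/16)*sin(5*pi/16)/4.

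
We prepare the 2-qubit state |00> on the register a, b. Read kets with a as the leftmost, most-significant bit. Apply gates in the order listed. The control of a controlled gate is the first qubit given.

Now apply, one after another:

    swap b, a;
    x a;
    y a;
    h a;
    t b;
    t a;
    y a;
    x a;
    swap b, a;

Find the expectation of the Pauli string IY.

The observable IY averages to -sqrt(2)/2.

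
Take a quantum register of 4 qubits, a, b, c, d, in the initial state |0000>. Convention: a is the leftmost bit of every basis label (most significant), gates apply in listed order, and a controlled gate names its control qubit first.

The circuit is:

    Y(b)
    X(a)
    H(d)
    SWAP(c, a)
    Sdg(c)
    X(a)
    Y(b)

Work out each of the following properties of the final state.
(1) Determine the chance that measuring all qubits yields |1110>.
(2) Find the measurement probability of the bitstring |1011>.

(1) The probability of measuring |1110> is 0.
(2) The probability of measuring |1011> is 1/2.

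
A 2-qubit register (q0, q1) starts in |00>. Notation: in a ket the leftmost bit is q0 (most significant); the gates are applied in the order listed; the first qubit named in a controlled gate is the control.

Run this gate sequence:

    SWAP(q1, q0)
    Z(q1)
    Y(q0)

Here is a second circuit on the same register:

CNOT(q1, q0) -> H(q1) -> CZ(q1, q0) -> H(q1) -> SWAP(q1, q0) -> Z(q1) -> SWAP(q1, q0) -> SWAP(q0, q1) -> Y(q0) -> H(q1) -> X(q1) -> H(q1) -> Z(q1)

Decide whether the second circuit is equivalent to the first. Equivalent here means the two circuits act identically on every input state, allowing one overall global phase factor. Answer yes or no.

No, they are not equivalent — no single phase factor reconciles the two unitaries.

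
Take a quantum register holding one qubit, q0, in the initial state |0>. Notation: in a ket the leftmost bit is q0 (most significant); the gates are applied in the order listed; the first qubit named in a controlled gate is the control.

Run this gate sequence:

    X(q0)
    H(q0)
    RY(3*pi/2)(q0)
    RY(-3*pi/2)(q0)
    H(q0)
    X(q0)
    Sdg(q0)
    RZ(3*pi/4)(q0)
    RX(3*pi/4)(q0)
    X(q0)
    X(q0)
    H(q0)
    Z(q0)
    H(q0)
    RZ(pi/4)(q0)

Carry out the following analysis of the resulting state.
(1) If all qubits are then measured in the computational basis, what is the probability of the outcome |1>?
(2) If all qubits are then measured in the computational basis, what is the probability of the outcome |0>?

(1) A full measurement returns |1> with probability 1/2 - sqrt(2)/4. Key observation: the block from step 1 through step 6 cancels to the identity and can be dropped.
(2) A full measurement returns |0> with probability sqrt(2)/4 + 1/2.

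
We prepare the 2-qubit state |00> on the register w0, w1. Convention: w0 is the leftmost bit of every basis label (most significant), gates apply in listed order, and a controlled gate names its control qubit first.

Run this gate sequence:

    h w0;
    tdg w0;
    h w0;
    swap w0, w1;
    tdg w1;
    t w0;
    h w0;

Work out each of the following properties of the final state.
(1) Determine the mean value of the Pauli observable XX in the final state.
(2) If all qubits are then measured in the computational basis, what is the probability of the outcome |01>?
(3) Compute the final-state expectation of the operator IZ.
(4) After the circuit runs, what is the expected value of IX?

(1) The observable XX averages to 1/2.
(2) The probability of measuring |01> is 1/4 - sqrt(2)/8.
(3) The observable IZ averages to sqrt(2)/2.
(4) In the final state, IX has expectation 1/2.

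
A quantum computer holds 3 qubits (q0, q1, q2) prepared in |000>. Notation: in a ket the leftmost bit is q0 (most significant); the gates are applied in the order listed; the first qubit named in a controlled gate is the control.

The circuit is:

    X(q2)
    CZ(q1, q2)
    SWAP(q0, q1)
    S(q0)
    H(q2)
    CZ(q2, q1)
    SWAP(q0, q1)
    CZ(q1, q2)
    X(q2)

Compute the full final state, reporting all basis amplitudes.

After the circuit, the state carries amplitude -sqrt(2)/2 on |000>, sqrt(2)/2 on |001>, and 0 on every other basis state.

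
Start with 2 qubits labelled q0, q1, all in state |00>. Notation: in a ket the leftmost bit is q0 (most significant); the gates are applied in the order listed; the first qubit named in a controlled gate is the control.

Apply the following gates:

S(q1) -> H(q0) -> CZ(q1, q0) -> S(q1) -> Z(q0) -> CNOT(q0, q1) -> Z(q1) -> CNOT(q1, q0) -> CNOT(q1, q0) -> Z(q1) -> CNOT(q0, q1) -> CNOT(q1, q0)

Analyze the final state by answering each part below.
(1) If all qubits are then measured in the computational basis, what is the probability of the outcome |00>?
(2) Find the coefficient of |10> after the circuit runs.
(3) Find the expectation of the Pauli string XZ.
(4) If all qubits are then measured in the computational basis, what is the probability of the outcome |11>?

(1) A full measurement returns |00> with probability 1/2. Key observation: steps 6-11 multiply out to the identity, so the circuit reduces to the remaining gates.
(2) The amplitude on |10> is -sqrt(2)/2.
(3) In the final state, XZ has expectation -1.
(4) A full measurement returns |11> with probability 0.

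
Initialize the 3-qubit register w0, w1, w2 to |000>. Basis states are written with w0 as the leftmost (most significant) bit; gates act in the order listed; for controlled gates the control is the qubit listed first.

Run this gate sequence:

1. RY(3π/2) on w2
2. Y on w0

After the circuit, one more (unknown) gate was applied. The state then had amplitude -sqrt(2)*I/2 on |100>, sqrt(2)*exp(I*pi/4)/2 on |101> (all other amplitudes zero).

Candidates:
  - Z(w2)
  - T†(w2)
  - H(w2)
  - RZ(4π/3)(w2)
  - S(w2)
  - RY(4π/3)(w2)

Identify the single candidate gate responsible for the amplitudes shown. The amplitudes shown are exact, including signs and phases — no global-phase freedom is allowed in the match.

The unique candidate consistent with the amplitudes is T†(w2).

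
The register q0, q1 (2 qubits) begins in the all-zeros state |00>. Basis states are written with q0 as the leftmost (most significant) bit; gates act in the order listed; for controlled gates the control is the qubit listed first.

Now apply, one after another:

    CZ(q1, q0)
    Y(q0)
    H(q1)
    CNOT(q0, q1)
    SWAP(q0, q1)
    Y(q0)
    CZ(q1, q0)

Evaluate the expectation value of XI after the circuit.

The observable XI averages to 1.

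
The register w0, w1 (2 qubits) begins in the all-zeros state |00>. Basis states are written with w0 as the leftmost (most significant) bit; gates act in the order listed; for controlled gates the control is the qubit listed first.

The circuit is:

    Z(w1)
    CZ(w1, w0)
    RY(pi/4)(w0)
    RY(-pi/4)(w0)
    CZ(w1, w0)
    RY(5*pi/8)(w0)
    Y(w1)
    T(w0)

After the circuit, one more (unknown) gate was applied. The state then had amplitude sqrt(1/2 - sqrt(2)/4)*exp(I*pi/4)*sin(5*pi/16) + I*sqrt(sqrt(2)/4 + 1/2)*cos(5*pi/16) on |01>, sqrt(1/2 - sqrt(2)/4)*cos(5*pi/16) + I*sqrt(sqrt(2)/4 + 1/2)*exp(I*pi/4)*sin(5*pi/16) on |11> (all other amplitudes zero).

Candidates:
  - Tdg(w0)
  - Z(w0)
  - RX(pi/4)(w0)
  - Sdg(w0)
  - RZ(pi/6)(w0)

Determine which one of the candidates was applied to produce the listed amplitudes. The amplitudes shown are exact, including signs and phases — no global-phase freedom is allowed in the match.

It was RX(pi/4)(w0) that produced the state shown.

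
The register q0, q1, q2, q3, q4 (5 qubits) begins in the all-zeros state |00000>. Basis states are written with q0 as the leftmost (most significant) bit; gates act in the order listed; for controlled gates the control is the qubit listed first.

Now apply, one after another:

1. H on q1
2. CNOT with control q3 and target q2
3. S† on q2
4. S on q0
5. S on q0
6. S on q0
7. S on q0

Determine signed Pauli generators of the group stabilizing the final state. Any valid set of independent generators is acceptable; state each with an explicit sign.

One valid set of independent stabilizer generators is +IXIII, +ZIIII, +IIZII, +IIIZI, +IIIIZ (any independent generating set of the same group is equally correct). Key observation: steps 4-7 multiply out to the identity, so the circuit reduces to the remaining gates.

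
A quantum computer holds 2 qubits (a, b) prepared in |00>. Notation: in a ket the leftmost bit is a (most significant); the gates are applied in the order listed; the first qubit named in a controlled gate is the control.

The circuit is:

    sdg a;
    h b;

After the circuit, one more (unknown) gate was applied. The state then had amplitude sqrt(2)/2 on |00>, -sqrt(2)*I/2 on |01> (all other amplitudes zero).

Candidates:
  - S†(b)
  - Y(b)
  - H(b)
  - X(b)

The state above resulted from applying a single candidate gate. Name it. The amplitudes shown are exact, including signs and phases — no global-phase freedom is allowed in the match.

The unique candidate consistent with the amplitudes is S†(b).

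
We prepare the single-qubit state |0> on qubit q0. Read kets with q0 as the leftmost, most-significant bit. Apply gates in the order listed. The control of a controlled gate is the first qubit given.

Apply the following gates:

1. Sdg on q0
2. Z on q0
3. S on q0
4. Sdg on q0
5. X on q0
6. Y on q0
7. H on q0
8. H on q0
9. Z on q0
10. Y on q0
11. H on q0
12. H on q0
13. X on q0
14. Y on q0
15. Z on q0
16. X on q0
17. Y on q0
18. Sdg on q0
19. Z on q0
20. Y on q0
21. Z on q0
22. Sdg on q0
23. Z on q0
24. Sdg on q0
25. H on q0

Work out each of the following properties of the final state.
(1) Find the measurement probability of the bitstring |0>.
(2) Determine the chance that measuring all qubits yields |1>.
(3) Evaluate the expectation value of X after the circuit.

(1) A full measurement returns |0> with probability 1/2. Key observation: the block from step 3 through step 4 cancels to the identity and can be dropped.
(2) The probability of measuring |1> is 1/2.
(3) In the final state, X has expectation 1.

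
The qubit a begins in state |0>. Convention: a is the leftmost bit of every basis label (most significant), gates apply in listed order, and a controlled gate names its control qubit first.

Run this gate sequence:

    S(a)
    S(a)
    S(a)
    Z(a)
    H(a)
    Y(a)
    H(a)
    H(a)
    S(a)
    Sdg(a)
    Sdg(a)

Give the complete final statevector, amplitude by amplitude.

The final amplitudes are -sqrt(2)*I/2 on |0>, sqrt(2)/2 on |1>.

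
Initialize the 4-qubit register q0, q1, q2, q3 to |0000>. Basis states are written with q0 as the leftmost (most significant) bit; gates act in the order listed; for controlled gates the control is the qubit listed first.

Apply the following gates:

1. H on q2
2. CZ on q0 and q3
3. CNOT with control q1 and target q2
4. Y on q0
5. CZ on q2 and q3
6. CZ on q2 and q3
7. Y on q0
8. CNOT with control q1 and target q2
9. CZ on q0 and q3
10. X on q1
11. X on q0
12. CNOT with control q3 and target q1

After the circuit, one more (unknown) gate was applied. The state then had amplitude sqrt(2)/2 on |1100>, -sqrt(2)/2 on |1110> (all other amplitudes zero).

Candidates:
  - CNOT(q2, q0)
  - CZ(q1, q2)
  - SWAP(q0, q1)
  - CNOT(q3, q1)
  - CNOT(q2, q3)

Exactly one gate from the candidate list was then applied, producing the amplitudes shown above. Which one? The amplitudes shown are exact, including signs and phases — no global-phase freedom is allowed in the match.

The unique candidate consistent with the amplitudes is CZ(q1, q2). Key observation: gates 2-9 undo each other exactly, leaving only the rest of the circuit to track.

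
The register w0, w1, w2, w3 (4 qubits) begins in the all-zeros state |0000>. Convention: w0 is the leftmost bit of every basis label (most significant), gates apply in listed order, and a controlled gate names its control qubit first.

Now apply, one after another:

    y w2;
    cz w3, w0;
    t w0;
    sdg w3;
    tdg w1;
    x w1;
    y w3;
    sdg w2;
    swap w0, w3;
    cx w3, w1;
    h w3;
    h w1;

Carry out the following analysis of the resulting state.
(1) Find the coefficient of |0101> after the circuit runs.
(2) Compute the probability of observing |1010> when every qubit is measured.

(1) The amplitude on |0101> is 0.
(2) Outcome |1010> occurs with probability 1/4.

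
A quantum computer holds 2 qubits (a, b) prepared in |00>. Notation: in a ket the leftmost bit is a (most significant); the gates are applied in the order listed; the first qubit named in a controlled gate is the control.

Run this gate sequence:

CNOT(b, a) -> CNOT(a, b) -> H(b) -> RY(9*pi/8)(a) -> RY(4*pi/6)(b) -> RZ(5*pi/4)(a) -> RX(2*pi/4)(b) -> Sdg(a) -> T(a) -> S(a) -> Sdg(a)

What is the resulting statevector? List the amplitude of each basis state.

After the circuit, the state carries amplitude (-sqrt(3) + 1 - sqrt(3)*I - I)*exp(3*I*pi/8)*sin(pi/16)/4 on |00>, (1 + sqrt(3) - I + sqrt(3)*I)*exp(3*I*pi/8)*sin(pi/16)/4 on |01>, (-sqrt(3) + 1 - sqrt(3)*I - I)*exp(3*I*pi/8)*cos(pi/16)/4 on |10>, (1 + sqrt(3) - I + sqrt(3)*I)*exp(3*I*pi/8)*cos(pi/16)/4 on |11>. Key observation: gates 10-11 undo each other exactly, leaving only the rest of the circuit to track.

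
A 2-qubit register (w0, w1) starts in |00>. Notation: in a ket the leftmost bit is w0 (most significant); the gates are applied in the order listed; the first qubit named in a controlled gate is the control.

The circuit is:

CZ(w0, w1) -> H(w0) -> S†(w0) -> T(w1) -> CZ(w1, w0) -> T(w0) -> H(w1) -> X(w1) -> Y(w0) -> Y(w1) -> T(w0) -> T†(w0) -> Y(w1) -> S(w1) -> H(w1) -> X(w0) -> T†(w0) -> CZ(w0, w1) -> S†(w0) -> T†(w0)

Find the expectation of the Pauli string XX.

The expectation value of XX is sqrt(2)/2.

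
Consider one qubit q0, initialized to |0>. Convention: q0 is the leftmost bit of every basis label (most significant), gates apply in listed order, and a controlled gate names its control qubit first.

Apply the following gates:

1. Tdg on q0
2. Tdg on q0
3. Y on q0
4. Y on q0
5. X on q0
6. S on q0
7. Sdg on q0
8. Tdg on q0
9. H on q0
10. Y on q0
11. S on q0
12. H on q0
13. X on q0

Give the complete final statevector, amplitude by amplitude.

The final amplitudes are sqrt(2)/2 on |0>, (1 - I)*exp(3*I*pi/4)/2 on |1>.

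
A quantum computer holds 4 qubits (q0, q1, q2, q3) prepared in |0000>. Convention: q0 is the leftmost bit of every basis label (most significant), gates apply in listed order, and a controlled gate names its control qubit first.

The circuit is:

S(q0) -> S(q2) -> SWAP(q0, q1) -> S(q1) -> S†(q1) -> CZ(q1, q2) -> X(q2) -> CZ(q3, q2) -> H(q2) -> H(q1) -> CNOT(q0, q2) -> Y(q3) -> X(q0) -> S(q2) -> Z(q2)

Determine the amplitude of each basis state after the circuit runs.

The resulting statevector has amplitude I/2 on |1001>, -1/2 on |1011>, I/2 on |1101>, -1/2 on |1111>, and 0 on every other basis state.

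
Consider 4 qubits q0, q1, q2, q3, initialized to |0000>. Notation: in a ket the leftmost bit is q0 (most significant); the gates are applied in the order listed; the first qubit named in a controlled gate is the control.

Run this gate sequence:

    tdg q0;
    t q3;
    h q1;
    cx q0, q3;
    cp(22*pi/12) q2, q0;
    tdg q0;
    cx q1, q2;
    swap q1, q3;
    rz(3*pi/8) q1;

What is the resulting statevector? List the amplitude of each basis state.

After the circuit, the state carries amplitude -sqrt(2)*exp(13*I*pi/16)/2 on |0000>, -sqrt(2)*exp(13*I*pi/16)/2 on |0011>, and 0 on every other basis state.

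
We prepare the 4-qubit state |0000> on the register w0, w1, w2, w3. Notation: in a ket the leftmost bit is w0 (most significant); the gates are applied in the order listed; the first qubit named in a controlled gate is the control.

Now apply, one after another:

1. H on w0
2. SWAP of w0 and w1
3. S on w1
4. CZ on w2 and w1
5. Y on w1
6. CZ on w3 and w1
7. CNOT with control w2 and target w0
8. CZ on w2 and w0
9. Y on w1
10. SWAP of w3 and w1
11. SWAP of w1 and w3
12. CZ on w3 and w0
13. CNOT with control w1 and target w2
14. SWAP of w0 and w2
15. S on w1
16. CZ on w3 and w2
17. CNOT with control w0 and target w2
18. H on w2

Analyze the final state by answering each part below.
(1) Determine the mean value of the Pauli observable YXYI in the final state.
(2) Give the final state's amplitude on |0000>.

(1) In the final state, YXYI has expectation -1.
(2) The amplitude on |0000> is 1/2.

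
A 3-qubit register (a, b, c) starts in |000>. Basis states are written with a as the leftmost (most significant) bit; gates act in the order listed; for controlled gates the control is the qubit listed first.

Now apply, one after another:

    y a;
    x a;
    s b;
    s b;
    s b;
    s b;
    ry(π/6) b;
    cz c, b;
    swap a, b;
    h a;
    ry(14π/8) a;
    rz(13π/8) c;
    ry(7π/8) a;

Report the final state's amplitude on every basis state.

The resulting statevector has amplitude I*sqrt(sqrt(2)/4 + 1/2)*exp(-13*I*pi/16)*sin(7*pi/16)/2 - I*sqrt(1/2 - sqrt(2)/4)*exp(-13*I*pi/16)*cos(7*pi/16)/2 - sqrt(3)*I*sqrt(sqrt(2)/4 + 1/2)*exp(-13*I*pi/16)*cos(7*pi/16)/2 - sqrt(3)*I*sqrt(1/2 - sqrt(2)/4)*exp(-13*I*pi/16)*sin(7*pi/16)/2 on |000>, sqrt(3)*I*sqrt(1/2 - sqrt(2)/4)*exp(-13*I*pi/16)*cos(7*pi/16)/2 - I*sqrt(sqrt(2)/4 + 1/2)*exp(-13*I*pi/16)*cos(7*pi/16)/2 - I*sqrt(1/2 - sqrt(2)/4)*exp(-13*I*pi/16)*sin(7*pi/16)/2 - sqrt(3)*I*sqrt(sqrt(2)/4 + 1/2)*exp(-13*I*pi/16)*sin(7*pi/16)/2 on |100>, and 0 on every other basis state. Key observation: the block from step 3 through step 6 cancels to the identity and can be dropped.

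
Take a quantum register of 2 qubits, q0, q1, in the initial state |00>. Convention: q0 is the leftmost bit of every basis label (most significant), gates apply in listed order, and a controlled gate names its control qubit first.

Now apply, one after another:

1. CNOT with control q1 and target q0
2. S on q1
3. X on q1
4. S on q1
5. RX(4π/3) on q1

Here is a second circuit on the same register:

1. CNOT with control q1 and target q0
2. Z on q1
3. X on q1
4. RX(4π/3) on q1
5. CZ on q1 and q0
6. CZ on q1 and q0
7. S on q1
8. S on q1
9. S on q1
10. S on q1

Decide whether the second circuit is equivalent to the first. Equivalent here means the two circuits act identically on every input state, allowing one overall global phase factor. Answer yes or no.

No, they are not equivalent — no single phase factor reconciles the two unitaries.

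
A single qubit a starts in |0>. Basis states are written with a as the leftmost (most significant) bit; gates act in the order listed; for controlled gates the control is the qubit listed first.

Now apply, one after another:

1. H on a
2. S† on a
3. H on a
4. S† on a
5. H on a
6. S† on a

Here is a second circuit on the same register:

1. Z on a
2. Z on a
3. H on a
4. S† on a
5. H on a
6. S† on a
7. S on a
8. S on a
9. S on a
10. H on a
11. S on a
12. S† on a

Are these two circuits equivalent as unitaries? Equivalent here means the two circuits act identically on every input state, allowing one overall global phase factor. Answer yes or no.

No — the two circuits implement different unitaries, even allowing a global phase.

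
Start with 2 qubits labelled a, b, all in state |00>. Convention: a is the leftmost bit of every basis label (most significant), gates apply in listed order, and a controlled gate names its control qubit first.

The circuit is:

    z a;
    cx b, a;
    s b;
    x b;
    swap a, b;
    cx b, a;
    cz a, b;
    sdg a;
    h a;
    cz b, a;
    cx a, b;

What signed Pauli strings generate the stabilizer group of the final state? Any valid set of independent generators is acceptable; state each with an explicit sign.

The final state is stabilized by the group generated by -XX, +ZZ; other independent generating sets are equally valid.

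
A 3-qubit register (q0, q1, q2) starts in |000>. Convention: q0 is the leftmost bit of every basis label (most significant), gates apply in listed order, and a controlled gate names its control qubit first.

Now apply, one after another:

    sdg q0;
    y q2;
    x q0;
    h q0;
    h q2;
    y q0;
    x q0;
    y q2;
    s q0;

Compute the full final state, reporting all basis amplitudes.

The final amplitudes are -I/2 on |000>, -I/2 on |001>, 0 on |010>, 0 on |011>, 1/2 on |100>, 1/2 on |101>, 0 on |110>, 0 on |111>.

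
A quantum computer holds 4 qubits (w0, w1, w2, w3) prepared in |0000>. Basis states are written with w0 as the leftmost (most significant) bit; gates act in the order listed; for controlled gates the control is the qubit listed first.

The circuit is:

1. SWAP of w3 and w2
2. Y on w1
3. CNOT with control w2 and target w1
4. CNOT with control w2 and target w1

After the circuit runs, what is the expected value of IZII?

The observable IZII averages to -1. Key observation: steps 3-4 multiply out to the identity, so the circuit reduces to the remaining gates.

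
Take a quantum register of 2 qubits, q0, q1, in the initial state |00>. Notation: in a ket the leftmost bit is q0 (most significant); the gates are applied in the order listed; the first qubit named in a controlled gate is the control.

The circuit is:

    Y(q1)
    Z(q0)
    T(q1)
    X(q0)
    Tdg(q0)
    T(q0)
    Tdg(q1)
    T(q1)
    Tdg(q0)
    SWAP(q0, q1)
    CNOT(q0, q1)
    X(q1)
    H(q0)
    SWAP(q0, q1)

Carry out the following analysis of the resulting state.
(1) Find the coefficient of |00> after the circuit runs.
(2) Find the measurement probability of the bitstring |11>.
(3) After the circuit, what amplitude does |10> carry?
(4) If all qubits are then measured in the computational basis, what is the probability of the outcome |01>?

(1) The final state's coefficient on |00> equals 0.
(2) The probability of measuring |11> is 1/2.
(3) The amplitude on |10> is sqrt(2)*I/2.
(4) Outcome |01> occurs with probability 0.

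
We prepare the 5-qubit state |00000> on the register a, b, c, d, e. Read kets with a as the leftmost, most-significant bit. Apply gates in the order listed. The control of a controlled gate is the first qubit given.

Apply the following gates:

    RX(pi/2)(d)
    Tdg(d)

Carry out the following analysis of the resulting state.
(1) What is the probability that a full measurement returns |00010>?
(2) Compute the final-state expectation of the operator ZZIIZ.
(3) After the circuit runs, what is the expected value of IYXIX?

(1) Outcome |00010> occurs with probability 1/2.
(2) In the final state, ZZIIZ has expectation 1.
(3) The observable IYXIX averages to 0.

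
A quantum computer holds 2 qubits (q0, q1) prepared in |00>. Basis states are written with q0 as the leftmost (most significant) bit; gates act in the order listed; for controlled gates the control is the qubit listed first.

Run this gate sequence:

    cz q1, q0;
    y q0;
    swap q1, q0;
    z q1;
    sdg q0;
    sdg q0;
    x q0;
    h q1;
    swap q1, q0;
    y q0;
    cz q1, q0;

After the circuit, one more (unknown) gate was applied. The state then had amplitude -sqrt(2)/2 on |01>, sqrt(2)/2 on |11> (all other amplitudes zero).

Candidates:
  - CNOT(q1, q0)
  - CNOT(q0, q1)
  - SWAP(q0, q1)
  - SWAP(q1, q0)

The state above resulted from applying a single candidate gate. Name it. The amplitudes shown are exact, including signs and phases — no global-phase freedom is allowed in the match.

It was CNOT(q1, q0) that produced the state shown.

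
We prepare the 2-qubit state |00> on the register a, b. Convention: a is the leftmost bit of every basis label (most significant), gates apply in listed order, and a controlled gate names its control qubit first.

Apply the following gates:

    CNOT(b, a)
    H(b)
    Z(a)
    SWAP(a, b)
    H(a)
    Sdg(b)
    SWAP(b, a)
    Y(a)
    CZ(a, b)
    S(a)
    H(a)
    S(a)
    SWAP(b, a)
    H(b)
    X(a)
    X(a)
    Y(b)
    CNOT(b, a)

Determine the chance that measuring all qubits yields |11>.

The probability of measuring |11> is 1/2.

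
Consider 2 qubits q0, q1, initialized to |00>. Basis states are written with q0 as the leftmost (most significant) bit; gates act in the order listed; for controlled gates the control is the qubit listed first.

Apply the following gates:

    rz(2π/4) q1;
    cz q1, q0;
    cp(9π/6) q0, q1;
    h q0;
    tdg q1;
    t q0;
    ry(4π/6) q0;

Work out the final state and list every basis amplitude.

The resulting statevector has amplitude -sqrt(6)/4 - sqrt(2)*exp(3*I*pi/4)/4 on |00>, 0 on |01>, sqrt(2)/4 - sqrt(6)*exp(3*I*pi/4)/4 on |10>, 0 on |11>.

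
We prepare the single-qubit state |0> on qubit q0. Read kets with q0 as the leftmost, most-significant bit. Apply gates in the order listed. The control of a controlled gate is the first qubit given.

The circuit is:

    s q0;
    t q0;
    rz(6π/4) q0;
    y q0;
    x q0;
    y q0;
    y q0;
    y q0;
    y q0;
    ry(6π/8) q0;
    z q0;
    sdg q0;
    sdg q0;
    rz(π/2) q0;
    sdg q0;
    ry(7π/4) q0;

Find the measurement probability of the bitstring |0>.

Outcome |0> occurs with probability 1/2. Key observation: the block from step 6 through step 9 cancels to the identity and can be dropped.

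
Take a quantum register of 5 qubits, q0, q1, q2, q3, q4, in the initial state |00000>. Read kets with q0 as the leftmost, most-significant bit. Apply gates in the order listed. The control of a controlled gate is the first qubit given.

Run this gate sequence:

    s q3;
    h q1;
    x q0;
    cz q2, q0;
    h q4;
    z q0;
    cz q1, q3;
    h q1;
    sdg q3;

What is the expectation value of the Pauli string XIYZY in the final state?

The expectation value of XIYZY is 0.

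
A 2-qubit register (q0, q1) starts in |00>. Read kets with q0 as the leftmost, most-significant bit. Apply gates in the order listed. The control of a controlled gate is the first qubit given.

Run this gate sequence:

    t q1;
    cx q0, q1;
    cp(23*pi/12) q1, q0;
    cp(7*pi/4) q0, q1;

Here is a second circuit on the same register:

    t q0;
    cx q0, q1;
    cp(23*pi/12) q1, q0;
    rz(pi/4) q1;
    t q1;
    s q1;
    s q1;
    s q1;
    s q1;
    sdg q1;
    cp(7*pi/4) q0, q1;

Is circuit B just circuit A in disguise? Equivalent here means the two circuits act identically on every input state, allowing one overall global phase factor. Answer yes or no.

No, they are not equivalent — no single phase factor reconciles the two unitaries.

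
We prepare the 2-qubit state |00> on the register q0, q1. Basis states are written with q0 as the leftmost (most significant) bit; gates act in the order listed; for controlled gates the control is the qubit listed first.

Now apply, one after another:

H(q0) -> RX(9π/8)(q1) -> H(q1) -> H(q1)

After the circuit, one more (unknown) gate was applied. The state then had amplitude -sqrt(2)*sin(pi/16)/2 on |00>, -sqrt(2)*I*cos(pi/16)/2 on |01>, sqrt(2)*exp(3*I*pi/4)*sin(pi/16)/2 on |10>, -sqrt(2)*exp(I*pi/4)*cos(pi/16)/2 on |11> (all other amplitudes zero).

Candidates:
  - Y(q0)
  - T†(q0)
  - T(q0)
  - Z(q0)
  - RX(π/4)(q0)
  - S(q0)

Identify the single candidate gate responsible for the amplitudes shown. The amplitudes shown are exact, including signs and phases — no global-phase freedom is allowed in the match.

The applied gate was T†(q0). Key observation: steps 3-4 multiply out to the identity, so the circuit reduces to the remaining gates.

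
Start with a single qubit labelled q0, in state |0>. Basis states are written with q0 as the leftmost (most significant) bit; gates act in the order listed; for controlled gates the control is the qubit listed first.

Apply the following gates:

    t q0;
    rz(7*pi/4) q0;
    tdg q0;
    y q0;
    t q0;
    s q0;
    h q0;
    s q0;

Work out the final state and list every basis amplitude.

The resulting statevector has amplitude sqrt(2)*exp(3*I*pi/8)/2 on |0>, -sqrt(2)*exp(7*I*pi/8)/2 on |1>.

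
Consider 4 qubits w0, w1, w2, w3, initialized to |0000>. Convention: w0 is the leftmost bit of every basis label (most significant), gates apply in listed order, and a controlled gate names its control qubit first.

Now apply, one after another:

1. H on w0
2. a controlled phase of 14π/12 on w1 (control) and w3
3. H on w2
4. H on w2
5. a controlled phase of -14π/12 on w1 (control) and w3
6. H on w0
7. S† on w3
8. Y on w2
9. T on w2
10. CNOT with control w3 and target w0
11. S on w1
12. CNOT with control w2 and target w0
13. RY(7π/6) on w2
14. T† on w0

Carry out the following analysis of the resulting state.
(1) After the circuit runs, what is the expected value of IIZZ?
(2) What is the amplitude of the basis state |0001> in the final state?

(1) The observable IIZZ averages to sqrt(3)/2. Key observation: the block from step 1 through step 6 cancels to the identity and can be dropped.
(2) |0001> carries amplitude 0 in the final state.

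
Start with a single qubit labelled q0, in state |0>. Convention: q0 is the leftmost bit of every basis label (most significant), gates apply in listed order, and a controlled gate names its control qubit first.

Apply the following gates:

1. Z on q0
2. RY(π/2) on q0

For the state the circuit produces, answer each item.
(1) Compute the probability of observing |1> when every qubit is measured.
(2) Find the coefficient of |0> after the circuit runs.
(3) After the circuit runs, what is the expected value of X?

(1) A full measurement returns |1> with probability 1/2.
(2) The amplitude on |0> is sqrt(2)/2.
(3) The observable X averages to 1.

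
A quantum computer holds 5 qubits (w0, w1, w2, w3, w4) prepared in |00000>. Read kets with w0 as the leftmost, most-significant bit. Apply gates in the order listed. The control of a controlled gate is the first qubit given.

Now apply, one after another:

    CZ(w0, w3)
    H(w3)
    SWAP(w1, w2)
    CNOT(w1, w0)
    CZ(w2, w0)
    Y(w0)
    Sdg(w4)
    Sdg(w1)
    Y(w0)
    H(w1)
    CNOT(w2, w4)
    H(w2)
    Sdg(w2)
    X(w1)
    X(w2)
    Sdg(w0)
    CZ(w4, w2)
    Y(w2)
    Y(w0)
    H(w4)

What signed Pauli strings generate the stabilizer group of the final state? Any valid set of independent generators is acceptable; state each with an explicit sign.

One valid set of independent stabilizer generators is +IXIII, +IIYII, +IIIXI, +IIIIX, -ZIIII (any independent generating set of the same group is equally correct).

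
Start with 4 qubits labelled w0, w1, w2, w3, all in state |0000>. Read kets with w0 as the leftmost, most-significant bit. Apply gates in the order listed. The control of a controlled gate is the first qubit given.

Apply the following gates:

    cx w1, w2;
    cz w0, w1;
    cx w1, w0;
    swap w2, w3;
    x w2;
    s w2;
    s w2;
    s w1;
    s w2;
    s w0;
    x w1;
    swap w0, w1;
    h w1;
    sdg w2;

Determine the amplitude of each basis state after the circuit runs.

The final amplitudes are -sqrt(2)/2 on |1010>, -sqrt(2)/2 on |1110>, and 0 on every other basis state.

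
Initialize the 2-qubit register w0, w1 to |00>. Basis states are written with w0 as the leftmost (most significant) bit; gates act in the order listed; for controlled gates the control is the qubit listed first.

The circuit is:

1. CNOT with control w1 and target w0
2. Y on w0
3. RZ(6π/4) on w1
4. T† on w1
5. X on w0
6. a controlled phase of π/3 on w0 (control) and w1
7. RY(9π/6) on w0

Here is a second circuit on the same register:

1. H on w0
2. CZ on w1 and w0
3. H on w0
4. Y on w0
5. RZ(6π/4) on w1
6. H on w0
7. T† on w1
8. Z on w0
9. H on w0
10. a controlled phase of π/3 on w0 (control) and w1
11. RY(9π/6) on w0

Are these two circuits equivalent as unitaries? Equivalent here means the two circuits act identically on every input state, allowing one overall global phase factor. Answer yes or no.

Yes: on every input state the two circuits agree up to one overall phase factor.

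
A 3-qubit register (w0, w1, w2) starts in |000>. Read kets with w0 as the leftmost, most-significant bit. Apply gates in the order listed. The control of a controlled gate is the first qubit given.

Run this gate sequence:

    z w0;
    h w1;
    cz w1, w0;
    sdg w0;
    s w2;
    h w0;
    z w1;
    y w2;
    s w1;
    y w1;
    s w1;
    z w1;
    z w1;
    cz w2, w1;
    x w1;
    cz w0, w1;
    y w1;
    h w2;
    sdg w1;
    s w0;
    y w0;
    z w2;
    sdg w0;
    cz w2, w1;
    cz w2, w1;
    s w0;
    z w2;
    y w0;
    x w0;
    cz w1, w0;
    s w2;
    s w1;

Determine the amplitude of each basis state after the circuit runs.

The final amplitudes are sqrt(2)*I/4 on |000>, sqrt(2)/4 on |001>, -sqrt(2)*I/4 on |010>, -sqrt(2)/4 on |011>, -sqrt(2)/4 on |100>, sqrt(2)*I/4 on |101>, sqrt(2)/4 on |110>, -sqrt(2)*I/4 on |111>.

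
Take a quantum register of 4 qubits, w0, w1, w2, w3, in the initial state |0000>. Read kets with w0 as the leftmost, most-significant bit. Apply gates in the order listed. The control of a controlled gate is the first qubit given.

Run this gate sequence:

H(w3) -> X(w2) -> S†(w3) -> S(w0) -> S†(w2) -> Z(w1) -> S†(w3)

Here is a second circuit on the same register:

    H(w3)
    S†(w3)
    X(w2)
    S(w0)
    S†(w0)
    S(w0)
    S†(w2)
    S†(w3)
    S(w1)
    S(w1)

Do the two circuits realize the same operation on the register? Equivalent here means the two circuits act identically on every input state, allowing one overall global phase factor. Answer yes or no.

Yes — the two circuits implement the same unitary up to a global phase.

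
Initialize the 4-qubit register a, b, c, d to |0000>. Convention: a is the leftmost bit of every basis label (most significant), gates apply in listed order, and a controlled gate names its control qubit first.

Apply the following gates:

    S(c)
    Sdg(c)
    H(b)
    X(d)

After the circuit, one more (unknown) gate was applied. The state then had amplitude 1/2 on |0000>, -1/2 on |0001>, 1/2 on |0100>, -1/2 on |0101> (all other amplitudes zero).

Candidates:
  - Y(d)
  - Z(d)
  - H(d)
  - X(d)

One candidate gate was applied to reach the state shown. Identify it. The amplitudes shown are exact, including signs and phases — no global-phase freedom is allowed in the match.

The unique candidate consistent with the amplitudes is H(d).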